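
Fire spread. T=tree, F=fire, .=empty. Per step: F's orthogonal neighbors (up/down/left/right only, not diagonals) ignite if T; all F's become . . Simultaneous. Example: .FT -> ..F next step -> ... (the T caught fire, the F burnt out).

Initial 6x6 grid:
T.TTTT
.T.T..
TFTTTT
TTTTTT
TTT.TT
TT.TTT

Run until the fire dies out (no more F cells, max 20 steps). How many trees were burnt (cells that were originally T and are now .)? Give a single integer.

Step 1: +4 fires, +1 burnt (F count now 4)
Step 2: +4 fires, +4 burnt (F count now 4)
Step 3: +6 fires, +4 burnt (F count now 6)
Step 4: +4 fires, +6 burnt (F count now 4)
Step 5: +4 fires, +4 burnt (F count now 4)
Step 6: +3 fires, +4 burnt (F count now 3)
Step 7: +2 fires, +3 burnt (F count now 2)
Step 8: +0 fires, +2 burnt (F count now 0)
Fire out after step 8
Initially T: 28, now '.': 35
Total burnt (originally-T cells now '.'): 27

Answer: 27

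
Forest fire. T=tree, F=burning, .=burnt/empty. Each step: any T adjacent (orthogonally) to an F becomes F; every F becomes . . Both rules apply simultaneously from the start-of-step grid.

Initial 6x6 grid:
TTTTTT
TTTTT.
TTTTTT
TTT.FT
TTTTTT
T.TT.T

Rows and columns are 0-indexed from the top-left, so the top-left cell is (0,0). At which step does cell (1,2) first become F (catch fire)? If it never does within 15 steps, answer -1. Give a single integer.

Step 1: cell (1,2)='T' (+3 fires, +1 burnt)
Step 2: cell (1,2)='T' (+5 fires, +3 burnt)
Step 3: cell (1,2)='T' (+6 fires, +5 burnt)
Step 4: cell (1,2)='F' (+7 fires, +6 burnt)
  -> target ignites at step 4
Step 5: cell (1,2)='.' (+5 fires, +7 burnt)
Step 6: cell (1,2)='.' (+4 fires, +5 burnt)
Step 7: cell (1,2)='.' (+1 fires, +4 burnt)
Step 8: cell (1,2)='.' (+0 fires, +1 burnt)
  fire out at step 8

4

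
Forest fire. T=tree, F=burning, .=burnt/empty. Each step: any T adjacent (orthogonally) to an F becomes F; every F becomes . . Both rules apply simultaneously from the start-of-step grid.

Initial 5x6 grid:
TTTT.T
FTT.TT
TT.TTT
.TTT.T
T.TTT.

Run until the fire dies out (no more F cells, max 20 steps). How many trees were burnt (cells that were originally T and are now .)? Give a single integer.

Step 1: +3 fires, +1 burnt (F count now 3)
Step 2: +3 fires, +3 burnt (F count now 3)
Step 3: +2 fires, +3 burnt (F count now 2)
Step 4: +2 fires, +2 burnt (F count now 2)
Step 5: +2 fires, +2 burnt (F count now 2)
Step 6: +2 fires, +2 burnt (F count now 2)
Step 7: +2 fires, +2 burnt (F count now 2)
Step 8: +2 fires, +2 burnt (F count now 2)
Step 9: +2 fires, +2 burnt (F count now 2)
Step 10: +1 fires, +2 burnt (F count now 1)
Step 11: +0 fires, +1 burnt (F count now 0)
Fire out after step 11
Initially T: 22, now '.': 29
Total burnt (originally-T cells now '.'): 21

Answer: 21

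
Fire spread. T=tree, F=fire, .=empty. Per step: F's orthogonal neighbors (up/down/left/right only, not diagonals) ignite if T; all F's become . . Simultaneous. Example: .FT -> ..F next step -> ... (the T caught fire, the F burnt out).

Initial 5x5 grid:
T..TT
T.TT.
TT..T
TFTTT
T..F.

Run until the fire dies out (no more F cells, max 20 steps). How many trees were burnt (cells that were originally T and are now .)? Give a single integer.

Answer: 10

Derivation:
Step 1: +4 fires, +2 burnt (F count now 4)
Step 2: +3 fires, +4 burnt (F count now 3)
Step 3: +2 fires, +3 burnt (F count now 2)
Step 4: +1 fires, +2 burnt (F count now 1)
Step 5: +0 fires, +1 burnt (F count now 0)
Fire out after step 5
Initially T: 14, now '.': 21
Total burnt (originally-T cells now '.'): 10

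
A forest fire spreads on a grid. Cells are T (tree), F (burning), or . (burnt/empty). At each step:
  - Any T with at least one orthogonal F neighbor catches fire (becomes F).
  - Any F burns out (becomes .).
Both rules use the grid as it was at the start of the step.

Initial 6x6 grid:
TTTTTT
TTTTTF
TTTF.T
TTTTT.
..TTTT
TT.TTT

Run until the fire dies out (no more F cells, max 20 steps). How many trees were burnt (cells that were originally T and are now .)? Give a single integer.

Step 1: +6 fires, +2 burnt (F count now 6)
Step 2: +7 fires, +6 burnt (F count now 7)
Step 3: +7 fires, +7 burnt (F count now 7)
Step 4: +5 fires, +7 burnt (F count now 5)
Step 5: +2 fires, +5 burnt (F count now 2)
Step 6: +0 fires, +2 burnt (F count now 0)
Fire out after step 6
Initially T: 29, now '.': 34
Total burnt (originally-T cells now '.'): 27

Answer: 27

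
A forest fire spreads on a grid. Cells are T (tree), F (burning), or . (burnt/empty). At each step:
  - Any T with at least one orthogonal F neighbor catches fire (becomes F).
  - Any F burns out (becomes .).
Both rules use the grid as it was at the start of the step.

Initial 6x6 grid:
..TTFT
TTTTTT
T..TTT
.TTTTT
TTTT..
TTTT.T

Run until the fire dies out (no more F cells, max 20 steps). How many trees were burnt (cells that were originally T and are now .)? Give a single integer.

Answer: 26

Derivation:
Step 1: +3 fires, +1 burnt (F count now 3)
Step 2: +4 fires, +3 burnt (F count now 4)
Step 3: +4 fires, +4 burnt (F count now 4)
Step 4: +3 fires, +4 burnt (F count now 3)
Step 5: +3 fires, +3 burnt (F count now 3)
Step 6: +4 fires, +3 burnt (F count now 4)
Step 7: +2 fires, +4 burnt (F count now 2)
Step 8: +2 fires, +2 burnt (F count now 2)
Step 9: +1 fires, +2 burnt (F count now 1)
Step 10: +0 fires, +1 burnt (F count now 0)
Fire out after step 10
Initially T: 27, now '.': 35
Total burnt (originally-T cells now '.'): 26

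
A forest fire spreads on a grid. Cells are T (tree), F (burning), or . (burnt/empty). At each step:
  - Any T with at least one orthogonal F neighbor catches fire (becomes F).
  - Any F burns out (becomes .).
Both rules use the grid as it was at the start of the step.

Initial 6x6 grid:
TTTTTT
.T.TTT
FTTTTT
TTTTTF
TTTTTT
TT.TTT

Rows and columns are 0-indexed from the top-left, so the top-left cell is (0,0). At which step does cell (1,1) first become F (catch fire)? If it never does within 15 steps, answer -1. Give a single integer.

Step 1: cell (1,1)='T' (+5 fires, +2 burnt)
Step 2: cell (1,1)='F' (+9 fires, +5 burnt)
  -> target ignites at step 2
Step 3: cell (1,1)='.' (+9 fires, +9 burnt)
Step 4: cell (1,1)='.' (+7 fires, +9 burnt)
Step 5: cell (1,1)='.' (+1 fires, +7 burnt)
Step 6: cell (1,1)='.' (+0 fires, +1 burnt)
  fire out at step 6

2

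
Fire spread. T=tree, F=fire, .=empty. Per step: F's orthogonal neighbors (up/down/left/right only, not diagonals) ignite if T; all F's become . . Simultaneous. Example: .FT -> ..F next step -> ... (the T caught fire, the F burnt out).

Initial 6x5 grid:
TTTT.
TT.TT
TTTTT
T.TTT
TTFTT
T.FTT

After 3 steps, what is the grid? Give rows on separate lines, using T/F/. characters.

Step 1: 4 trees catch fire, 2 burn out
  TTTT.
  TT.TT
  TTTTT
  T.FTT
  TF.FT
  T..FT
Step 2: 5 trees catch fire, 4 burn out
  TTTT.
  TT.TT
  TTFTT
  T..FT
  F...F
  T...F
Step 3: 5 trees catch fire, 5 burn out
  TTTT.
  TT.TT
  TF.FT
  F...F
  .....
  F....

TTTT.
TT.TT
TF.FT
F...F
.....
F....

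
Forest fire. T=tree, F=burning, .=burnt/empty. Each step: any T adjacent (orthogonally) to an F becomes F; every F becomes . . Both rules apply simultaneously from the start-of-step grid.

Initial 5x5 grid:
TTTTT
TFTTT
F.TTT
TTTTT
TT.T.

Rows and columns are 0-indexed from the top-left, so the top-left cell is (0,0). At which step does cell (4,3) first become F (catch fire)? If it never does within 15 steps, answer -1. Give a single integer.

Step 1: cell (4,3)='T' (+4 fires, +2 burnt)
Step 2: cell (4,3)='T' (+6 fires, +4 burnt)
Step 3: cell (4,3)='T' (+5 fires, +6 burnt)
Step 4: cell (4,3)='T' (+3 fires, +5 burnt)
Step 5: cell (4,3)='F' (+2 fires, +3 burnt)
  -> target ignites at step 5
Step 6: cell (4,3)='.' (+0 fires, +2 burnt)
  fire out at step 6

5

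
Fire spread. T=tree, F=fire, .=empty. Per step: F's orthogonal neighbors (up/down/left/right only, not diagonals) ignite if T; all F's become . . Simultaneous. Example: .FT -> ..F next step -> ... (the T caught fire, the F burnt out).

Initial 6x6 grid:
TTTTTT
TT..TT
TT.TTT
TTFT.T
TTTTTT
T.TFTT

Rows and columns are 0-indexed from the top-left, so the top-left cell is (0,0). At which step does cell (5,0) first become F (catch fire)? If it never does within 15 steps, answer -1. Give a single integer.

Step 1: cell (5,0)='T' (+6 fires, +2 burnt)
Step 2: cell (5,0)='T' (+6 fires, +6 burnt)
Step 3: cell (5,0)='T' (+5 fires, +6 burnt)
Step 4: cell (5,0)='F' (+6 fires, +5 burnt)
  -> target ignites at step 4
Step 5: cell (5,0)='.' (+4 fires, +6 burnt)
Step 6: cell (5,0)='.' (+2 fires, +4 burnt)
Step 7: cell (5,0)='.' (+0 fires, +2 burnt)
  fire out at step 7

4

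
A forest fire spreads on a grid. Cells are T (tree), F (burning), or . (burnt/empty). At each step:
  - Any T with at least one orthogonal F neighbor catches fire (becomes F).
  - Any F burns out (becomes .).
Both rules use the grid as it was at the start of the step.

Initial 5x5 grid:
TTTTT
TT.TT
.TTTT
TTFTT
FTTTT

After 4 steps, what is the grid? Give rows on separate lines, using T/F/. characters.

Step 1: 6 trees catch fire, 2 burn out
  TTTTT
  TT.TT
  .TFTT
  FF.FT
  .FFTT
Step 2: 4 trees catch fire, 6 burn out
  TTTTT
  TT.TT
  .F.FT
  ....F
  ...FT
Step 3: 4 trees catch fire, 4 burn out
  TTTTT
  TF.FT
  ....F
  .....
  ....F
Step 4: 4 trees catch fire, 4 burn out
  TFTFT
  F...F
  .....
  .....
  .....

TFTFT
F...F
.....
.....
.....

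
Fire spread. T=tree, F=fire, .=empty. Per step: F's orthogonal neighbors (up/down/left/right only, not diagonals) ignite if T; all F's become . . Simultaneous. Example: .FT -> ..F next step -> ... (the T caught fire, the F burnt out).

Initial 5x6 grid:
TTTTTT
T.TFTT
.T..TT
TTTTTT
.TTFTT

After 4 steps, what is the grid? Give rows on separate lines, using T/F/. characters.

Step 1: 6 trees catch fire, 2 burn out
  TTTFTT
  T.F.FT
  .T..TT
  TTTFTT
  .TF.FT
Step 2: 8 trees catch fire, 6 burn out
  TTF.FT
  T....F
  .T..FT
  TTF.FT
  .F...F
Step 3: 5 trees catch fire, 8 burn out
  TF...F
  T.....
  .T...F
  TF...F
  ......
Step 4: 3 trees catch fire, 5 burn out
  F.....
  T.....
  .F....
  F.....
  ......

F.....
T.....
.F....
F.....
......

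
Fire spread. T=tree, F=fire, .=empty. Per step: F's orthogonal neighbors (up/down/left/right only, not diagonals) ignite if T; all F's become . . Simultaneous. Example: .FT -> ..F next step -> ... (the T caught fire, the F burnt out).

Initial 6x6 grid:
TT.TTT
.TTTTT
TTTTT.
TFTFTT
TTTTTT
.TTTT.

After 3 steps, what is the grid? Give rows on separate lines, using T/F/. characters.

Step 1: 7 trees catch fire, 2 burn out
  TT.TTT
  .TTTTT
  TFTFT.
  F.F.FT
  TFTFTT
  .TTTT.
Step 2: 11 trees catch fire, 7 burn out
  TT.TTT
  .FTFTT
  F.F.F.
  .....F
  F.F.FT
  .FTFT.
Step 3: 7 trees catch fire, 11 burn out
  TF.FTT
  ..F.FT
  ......
  ......
  .....F
  ..F.F.

TF.FTT
..F.FT
......
......
.....F
..F.F.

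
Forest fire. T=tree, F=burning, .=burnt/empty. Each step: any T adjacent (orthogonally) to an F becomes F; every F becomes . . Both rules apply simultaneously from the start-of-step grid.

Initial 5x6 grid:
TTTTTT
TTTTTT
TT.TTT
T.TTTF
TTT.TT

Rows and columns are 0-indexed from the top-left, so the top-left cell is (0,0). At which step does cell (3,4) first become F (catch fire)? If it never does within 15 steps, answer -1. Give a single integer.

Step 1: cell (3,4)='F' (+3 fires, +1 burnt)
  -> target ignites at step 1
Step 2: cell (3,4)='.' (+4 fires, +3 burnt)
Step 3: cell (3,4)='.' (+4 fires, +4 burnt)
Step 4: cell (3,4)='.' (+3 fires, +4 burnt)
Step 5: cell (3,4)='.' (+3 fires, +3 burnt)
Step 6: cell (3,4)='.' (+3 fires, +3 burnt)
Step 7: cell (3,4)='.' (+4 fires, +3 burnt)
Step 8: cell (3,4)='.' (+2 fires, +4 burnt)
Step 9: cell (3,4)='.' (+0 fires, +2 burnt)
  fire out at step 9

1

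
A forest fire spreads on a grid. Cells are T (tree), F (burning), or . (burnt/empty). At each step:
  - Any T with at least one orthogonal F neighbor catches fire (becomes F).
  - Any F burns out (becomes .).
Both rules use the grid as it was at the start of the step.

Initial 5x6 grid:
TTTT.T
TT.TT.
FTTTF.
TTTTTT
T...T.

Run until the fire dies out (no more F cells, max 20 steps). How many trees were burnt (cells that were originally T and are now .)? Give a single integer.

Answer: 19

Derivation:
Step 1: +6 fires, +2 burnt (F count now 6)
Step 2: +9 fires, +6 burnt (F count now 9)
Step 3: +3 fires, +9 burnt (F count now 3)
Step 4: +1 fires, +3 burnt (F count now 1)
Step 5: +0 fires, +1 burnt (F count now 0)
Fire out after step 5
Initially T: 20, now '.': 29
Total burnt (originally-T cells now '.'): 19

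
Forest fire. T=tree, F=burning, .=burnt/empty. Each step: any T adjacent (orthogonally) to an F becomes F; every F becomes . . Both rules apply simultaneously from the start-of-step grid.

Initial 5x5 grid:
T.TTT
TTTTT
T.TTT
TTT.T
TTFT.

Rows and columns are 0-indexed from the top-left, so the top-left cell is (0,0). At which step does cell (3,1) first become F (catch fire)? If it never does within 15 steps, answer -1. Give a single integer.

Step 1: cell (3,1)='T' (+3 fires, +1 burnt)
Step 2: cell (3,1)='F' (+3 fires, +3 burnt)
  -> target ignites at step 2
Step 3: cell (3,1)='.' (+3 fires, +3 burnt)
Step 4: cell (3,1)='.' (+5 fires, +3 burnt)
Step 5: cell (3,1)='.' (+4 fires, +5 burnt)
Step 6: cell (3,1)='.' (+2 fires, +4 burnt)
Step 7: cell (3,1)='.' (+0 fires, +2 burnt)
  fire out at step 7

2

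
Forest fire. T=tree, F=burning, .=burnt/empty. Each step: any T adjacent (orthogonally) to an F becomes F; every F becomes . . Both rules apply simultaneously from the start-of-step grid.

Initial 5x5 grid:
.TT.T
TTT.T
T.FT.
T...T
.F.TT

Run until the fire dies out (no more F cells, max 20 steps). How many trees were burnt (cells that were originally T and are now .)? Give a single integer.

Answer: 8

Derivation:
Step 1: +2 fires, +2 burnt (F count now 2)
Step 2: +2 fires, +2 burnt (F count now 2)
Step 3: +2 fires, +2 burnt (F count now 2)
Step 4: +1 fires, +2 burnt (F count now 1)
Step 5: +1 fires, +1 burnt (F count now 1)
Step 6: +0 fires, +1 burnt (F count now 0)
Fire out after step 6
Initially T: 13, now '.': 20
Total burnt (originally-T cells now '.'): 8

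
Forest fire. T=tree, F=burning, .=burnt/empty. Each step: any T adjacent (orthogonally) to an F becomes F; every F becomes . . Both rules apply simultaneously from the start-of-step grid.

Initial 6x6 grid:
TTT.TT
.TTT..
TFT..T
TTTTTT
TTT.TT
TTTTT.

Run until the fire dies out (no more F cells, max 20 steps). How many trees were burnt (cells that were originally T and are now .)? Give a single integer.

Step 1: +4 fires, +1 burnt (F count now 4)
Step 2: +5 fires, +4 burnt (F count now 5)
Step 3: +7 fires, +5 burnt (F count now 7)
Step 4: +3 fires, +7 burnt (F count now 3)
Step 5: +3 fires, +3 burnt (F count now 3)
Step 6: +3 fires, +3 burnt (F count now 3)
Step 7: +0 fires, +3 burnt (F count now 0)
Fire out after step 7
Initially T: 27, now '.': 34
Total burnt (originally-T cells now '.'): 25

Answer: 25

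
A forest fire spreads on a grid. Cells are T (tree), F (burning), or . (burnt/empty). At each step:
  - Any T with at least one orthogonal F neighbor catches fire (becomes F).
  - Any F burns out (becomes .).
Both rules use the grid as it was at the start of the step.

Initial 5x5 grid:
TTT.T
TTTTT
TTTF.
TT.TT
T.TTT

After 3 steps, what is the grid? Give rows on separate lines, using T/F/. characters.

Step 1: 3 trees catch fire, 1 burn out
  TTT.T
  TTTFT
  TTF..
  TT.FT
  T.TTT
Step 2: 5 trees catch fire, 3 burn out
  TTT.T
  TTF.F
  TF...
  TT..F
  T.TFT
Step 3: 7 trees catch fire, 5 burn out
  TTF.F
  TF...
  F....
  TF...
  T.F.F

TTF.F
TF...
F....
TF...
T.F.F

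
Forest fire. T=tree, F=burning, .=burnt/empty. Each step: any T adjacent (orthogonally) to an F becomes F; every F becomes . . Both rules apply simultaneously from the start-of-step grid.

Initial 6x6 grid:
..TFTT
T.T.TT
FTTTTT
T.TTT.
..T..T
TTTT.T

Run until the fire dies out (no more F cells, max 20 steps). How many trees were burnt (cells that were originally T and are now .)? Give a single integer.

Answer: 21

Derivation:
Step 1: +5 fires, +2 burnt (F count now 5)
Step 2: +4 fires, +5 burnt (F count now 4)
Step 3: +4 fires, +4 burnt (F count now 4)
Step 4: +4 fires, +4 burnt (F count now 4)
Step 5: +1 fires, +4 burnt (F count now 1)
Step 6: +2 fires, +1 burnt (F count now 2)
Step 7: +1 fires, +2 burnt (F count now 1)
Step 8: +0 fires, +1 burnt (F count now 0)
Fire out after step 8
Initially T: 23, now '.': 34
Total burnt (originally-T cells now '.'): 21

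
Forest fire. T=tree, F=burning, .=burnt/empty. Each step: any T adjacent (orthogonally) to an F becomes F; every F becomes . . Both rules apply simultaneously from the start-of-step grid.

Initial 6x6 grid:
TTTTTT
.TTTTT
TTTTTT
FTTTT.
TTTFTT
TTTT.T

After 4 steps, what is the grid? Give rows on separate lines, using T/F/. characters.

Step 1: 7 trees catch fire, 2 burn out
  TTTTTT
  .TTTTT
  FTTTTT
  .FTFT.
  FTF.FT
  TTTF.T
Step 2: 8 trees catch fire, 7 burn out
  TTTTTT
  .TTTTT
  .FTFTT
  ..F.F.
  .F...F
  FTF..T
Step 3: 6 trees catch fire, 8 burn out
  TTTTTT
  .FTFTT
  ..F.FT
  ......
  ......
  .F...F
Step 4: 5 trees catch fire, 6 burn out
  TFTFTT
  ..F.FT
  .....F
  ......
  ......
  ......

TFTFTT
..F.FT
.....F
......
......
......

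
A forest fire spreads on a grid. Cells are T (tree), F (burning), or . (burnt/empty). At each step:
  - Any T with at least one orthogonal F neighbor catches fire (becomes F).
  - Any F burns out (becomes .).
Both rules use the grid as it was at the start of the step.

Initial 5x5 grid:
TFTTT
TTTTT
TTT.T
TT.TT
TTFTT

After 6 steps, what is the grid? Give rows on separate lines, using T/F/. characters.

Step 1: 5 trees catch fire, 2 burn out
  F.FTT
  TFTTT
  TTT.T
  TT.TT
  TF.FT
Step 2: 8 trees catch fire, 5 burn out
  ...FT
  F.FTT
  TFT.T
  TF.FT
  F...F
Step 3: 6 trees catch fire, 8 burn out
  ....F
  ...FT
  F.F.T
  F...F
  .....
Step 4: 2 trees catch fire, 6 burn out
  .....
  ....F
  ....F
  .....
  .....
Step 5: 0 trees catch fire, 2 burn out
  .....
  .....
  .....
  .....
  .....
Step 6: 0 trees catch fire, 0 burn out
  .....
  .....
  .....
  .....
  .....

.....
.....
.....
.....
.....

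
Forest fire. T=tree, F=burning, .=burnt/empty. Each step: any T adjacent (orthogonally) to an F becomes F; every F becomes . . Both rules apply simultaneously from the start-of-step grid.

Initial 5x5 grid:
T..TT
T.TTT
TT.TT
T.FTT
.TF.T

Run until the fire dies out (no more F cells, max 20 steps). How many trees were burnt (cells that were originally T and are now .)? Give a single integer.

Step 1: +2 fires, +2 burnt (F count now 2)
Step 2: +2 fires, +2 burnt (F count now 2)
Step 3: +3 fires, +2 burnt (F count now 3)
Step 4: +3 fires, +3 burnt (F count now 3)
Step 5: +1 fires, +3 burnt (F count now 1)
Step 6: +0 fires, +1 burnt (F count now 0)
Fire out after step 6
Initially T: 16, now '.': 20
Total burnt (originally-T cells now '.'): 11

Answer: 11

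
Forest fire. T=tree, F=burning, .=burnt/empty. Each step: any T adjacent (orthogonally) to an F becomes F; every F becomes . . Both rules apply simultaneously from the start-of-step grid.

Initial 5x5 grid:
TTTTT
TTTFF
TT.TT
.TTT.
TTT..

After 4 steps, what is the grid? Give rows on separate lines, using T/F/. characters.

Step 1: 5 trees catch fire, 2 burn out
  TTTFF
  TTF..
  TT.FF
  .TTT.
  TTT..
Step 2: 3 trees catch fire, 5 burn out
  TTF..
  TF...
  TT...
  .TTF.
  TTT..
Step 3: 4 trees catch fire, 3 burn out
  TF...
  F....
  TF...
  .TF..
  TTT..
Step 4: 4 trees catch fire, 4 burn out
  F....
  .....
  F....
  .F...
  TTF..

F....
.....
F....
.F...
TTF..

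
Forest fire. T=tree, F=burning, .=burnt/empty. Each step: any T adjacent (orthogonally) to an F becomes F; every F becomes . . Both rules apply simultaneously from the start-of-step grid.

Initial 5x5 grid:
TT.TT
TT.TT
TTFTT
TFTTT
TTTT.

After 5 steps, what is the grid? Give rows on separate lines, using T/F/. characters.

Step 1: 5 trees catch fire, 2 burn out
  TT.TT
  TT.TT
  TF.FT
  F.FTT
  TFTT.
Step 2: 7 trees catch fire, 5 burn out
  TT.TT
  TF.FT
  F...F
  ...FT
  F.FT.
Step 3: 6 trees catch fire, 7 burn out
  TF.FT
  F...F
  .....
  ....F
  ...F.
Step 4: 2 trees catch fire, 6 burn out
  F...F
  .....
  .....
  .....
  .....
Step 5: 0 trees catch fire, 2 burn out
  .....
  .....
  .....
  .....
  .....

.....
.....
.....
.....
.....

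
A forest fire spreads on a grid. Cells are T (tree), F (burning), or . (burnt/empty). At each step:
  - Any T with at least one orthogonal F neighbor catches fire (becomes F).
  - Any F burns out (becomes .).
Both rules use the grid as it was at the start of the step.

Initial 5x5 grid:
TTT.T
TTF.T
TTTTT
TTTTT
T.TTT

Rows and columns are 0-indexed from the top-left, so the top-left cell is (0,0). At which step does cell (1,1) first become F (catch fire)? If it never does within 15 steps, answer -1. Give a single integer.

Step 1: cell (1,1)='F' (+3 fires, +1 burnt)
  -> target ignites at step 1
Step 2: cell (1,1)='.' (+5 fires, +3 burnt)
Step 3: cell (1,1)='.' (+6 fires, +5 burnt)
Step 4: cell (1,1)='.' (+4 fires, +6 burnt)
Step 5: cell (1,1)='.' (+3 fires, +4 burnt)
Step 6: cell (1,1)='.' (+0 fires, +3 burnt)
  fire out at step 6

1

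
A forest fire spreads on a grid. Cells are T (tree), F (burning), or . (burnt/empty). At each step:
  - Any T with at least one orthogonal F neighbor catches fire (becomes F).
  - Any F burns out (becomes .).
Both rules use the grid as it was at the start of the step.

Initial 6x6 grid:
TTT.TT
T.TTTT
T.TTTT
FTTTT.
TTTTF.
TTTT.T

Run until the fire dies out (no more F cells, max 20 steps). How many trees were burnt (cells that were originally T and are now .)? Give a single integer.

Step 1: +5 fires, +2 burnt (F count now 5)
Step 2: +8 fires, +5 burnt (F count now 8)
Step 3: +7 fires, +8 burnt (F count now 7)
Step 4: +5 fires, +7 burnt (F count now 5)
Step 5: +2 fires, +5 burnt (F count now 2)
Step 6: +0 fires, +2 burnt (F count now 0)
Fire out after step 6
Initially T: 28, now '.': 35
Total burnt (originally-T cells now '.'): 27

Answer: 27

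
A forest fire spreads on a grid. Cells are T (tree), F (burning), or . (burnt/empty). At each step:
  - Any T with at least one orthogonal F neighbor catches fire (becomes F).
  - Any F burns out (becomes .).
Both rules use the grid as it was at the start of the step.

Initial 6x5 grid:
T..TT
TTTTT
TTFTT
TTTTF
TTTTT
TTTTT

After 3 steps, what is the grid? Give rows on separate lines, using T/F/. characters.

Step 1: 7 trees catch fire, 2 burn out
  T..TT
  TTFTT
  TF.FF
  TTFF.
  TTTTF
  TTTTT
Step 2: 8 trees catch fire, 7 burn out
  T..TT
  TF.FF
  F....
  TF...
  TTFF.
  TTTTF
Step 3: 7 trees catch fire, 8 burn out
  T..FF
  F....
  .....
  F....
  TF...
  TTFF.

T..FF
F....
.....
F....
TF...
TTFF.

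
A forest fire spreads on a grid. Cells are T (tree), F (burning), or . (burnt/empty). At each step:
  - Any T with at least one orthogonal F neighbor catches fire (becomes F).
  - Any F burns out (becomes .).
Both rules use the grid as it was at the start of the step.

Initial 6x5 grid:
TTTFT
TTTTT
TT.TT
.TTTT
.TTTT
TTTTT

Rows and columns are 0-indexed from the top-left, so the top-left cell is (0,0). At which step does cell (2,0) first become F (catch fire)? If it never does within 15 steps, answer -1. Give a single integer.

Step 1: cell (2,0)='T' (+3 fires, +1 burnt)
Step 2: cell (2,0)='T' (+4 fires, +3 burnt)
Step 3: cell (2,0)='T' (+4 fires, +4 burnt)
Step 4: cell (2,0)='T' (+5 fires, +4 burnt)
Step 5: cell (2,0)='F' (+5 fires, +5 burnt)
  -> target ignites at step 5
Step 6: cell (2,0)='.' (+3 fires, +5 burnt)
Step 7: cell (2,0)='.' (+1 fires, +3 burnt)
Step 8: cell (2,0)='.' (+1 fires, +1 burnt)
Step 9: cell (2,0)='.' (+0 fires, +1 burnt)
  fire out at step 9

5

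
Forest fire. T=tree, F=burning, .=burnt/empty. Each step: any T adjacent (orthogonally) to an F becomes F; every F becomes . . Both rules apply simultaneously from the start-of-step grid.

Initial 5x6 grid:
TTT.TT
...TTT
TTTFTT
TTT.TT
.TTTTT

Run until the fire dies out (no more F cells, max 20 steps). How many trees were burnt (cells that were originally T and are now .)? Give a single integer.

Answer: 20

Derivation:
Step 1: +3 fires, +1 burnt (F count now 3)
Step 2: +5 fires, +3 burnt (F count now 5)
Step 3: +7 fires, +5 burnt (F count now 7)
Step 4: +5 fires, +7 burnt (F count now 5)
Step 5: +0 fires, +5 burnt (F count now 0)
Fire out after step 5
Initially T: 23, now '.': 27
Total burnt (originally-T cells now '.'): 20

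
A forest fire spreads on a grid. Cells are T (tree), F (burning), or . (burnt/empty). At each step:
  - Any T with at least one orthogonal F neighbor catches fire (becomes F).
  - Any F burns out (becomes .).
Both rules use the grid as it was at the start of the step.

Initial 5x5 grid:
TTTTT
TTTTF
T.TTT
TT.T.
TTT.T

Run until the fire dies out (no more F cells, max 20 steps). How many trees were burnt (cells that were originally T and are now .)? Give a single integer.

Step 1: +3 fires, +1 burnt (F count now 3)
Step 2: +3 fires, +3 burnt (F count now 3)
Step 3: +4 fires, +3 burnt (F count now 4)
Step 4: +2 fires, +4 burnt (F count now 2)
Step 5: +2 fires, +2 burnt (F count now 2)
Step 6: +1 fires, +2 burnt (F count now 1)
Step 7: +2 fires, +1 burnt (F count now 2)
Step 8: +1 fires, +2 burnt (F count now 1)
Step 9: +1 fires, +1 burnt (F count now 1)
Step 10: +0 fires, +1 burnt (F count now 0)
Fire out after step 10
Initially T: 20, now '.': 24
Total burnt (originally-T cells now '.'): 19

Answer: 19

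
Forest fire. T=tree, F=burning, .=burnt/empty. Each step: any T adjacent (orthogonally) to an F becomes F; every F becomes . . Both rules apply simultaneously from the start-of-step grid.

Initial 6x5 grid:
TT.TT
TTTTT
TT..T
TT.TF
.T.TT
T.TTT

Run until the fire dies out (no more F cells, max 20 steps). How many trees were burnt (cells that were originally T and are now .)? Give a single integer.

Answer: 21

Derivation:
Step 1: +3 fires, +1 burnt (F count now 3)
Step 2: +3 fires, +3 burnt (F count now 3)
Step 3: +3 fires, +3 burnt (F count now 3)
Step 4: +3 fires, +3 burnt (F count now 3)
Step 5: +1 fires, +3 burnt (F count now 1)
Step 6: +3 fires, +1 burnt (F count now 3)
Step 7: +3 fires, +3 burnt (F count now 3)
Step 8: +2 fires, +3 burnt (F count now 2)
Step 9: +0 fires, +2 burnt (F count now 0)
Fire out after step 9
Initially T: 22, now '.': 29
Total burnt (originally-T cells now '.'): 21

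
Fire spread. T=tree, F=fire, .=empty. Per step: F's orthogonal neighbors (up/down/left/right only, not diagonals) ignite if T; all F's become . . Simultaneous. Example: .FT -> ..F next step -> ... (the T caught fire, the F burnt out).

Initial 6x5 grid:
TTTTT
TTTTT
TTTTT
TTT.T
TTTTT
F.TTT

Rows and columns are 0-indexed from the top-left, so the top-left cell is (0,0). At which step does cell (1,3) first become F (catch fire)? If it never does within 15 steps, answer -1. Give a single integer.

Step 1: cell (1,3)='T' (+1 fires, +1 burnt)
Step 2: cell (1,3)='T' (+2 fires, +1 burnt)
Step 3: cell (1,3)='T' (+3 fires, +2 burnt)
Step 4: cell (1,3)='T' (+5 fires, +3 burnt)
Step 5: cell (1,3)='T' (+5 fires, +5 burnt)
Step 6: cell (1,3)='T' (+5 fires, +5 burnt)
Step 7: cell (1,3)='F' (+3 fires, +5 burnt)
  -> target ignites at step 7
Step 8: cell (1,3)='.' (+2 fires, +3 burnt)
Step 9: cell (1,3)='.' (+1 fires, +2 burnt)
Step 10: cell (1,3)='.' (+0 fires, +1 burnt)
  fire out at step 10

7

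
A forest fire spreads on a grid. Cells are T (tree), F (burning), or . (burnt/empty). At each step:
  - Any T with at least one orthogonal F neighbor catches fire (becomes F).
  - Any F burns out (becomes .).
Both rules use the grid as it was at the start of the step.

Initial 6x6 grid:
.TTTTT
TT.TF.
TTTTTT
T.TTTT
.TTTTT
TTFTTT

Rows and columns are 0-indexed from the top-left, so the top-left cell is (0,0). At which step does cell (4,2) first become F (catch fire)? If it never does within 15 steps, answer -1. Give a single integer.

Step 1: cell (4,2)='F' (+6 fires, +2 burnt)
  -> target ignites at step 1
Step 2: cell (4,2)='.' (+10 fires, +6 burnt)
Step 3: cell (4,2)='.' (+6 fires, +10 burnt)
Step 4: cell (4,2)='.' (+3 fires, +6 burnt)
Step 5: cell (4,2)='.' (+2 fires, +3 burnt)
Step 6: cell (4,2)='.' (+2 fires, +2 burnt)
Step 7: cell (4,2)='.' (+0 fires, +2 burnt)
  fire out at step 7

1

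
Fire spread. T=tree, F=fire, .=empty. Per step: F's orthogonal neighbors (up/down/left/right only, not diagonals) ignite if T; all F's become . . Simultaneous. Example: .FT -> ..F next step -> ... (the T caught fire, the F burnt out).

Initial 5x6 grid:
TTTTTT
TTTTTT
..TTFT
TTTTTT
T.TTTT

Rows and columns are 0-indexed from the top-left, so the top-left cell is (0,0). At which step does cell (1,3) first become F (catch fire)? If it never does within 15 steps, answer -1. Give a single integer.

Step 1: cell (1,3)='T' (+4 fires, +1 burnt)
Step 2: cell (1,3)='F' (+7 fires, +4 burnt)
  -> target ignites at step 2
Step 3: cell (1,3)='.' (+6 fires, +7 burnt)
Step 4: cell (1,3)='.' (+4 fires, +6 burnt)
Step 5: cell (1,3)='.' (+3 fires, +4 burnt)
Step 6: cell (1,3)='.' (+2 fires, +3 burnt)
Step 7: cell (1,3)='.' (+0 fires, +2 burnt)
  fire out at step 7

2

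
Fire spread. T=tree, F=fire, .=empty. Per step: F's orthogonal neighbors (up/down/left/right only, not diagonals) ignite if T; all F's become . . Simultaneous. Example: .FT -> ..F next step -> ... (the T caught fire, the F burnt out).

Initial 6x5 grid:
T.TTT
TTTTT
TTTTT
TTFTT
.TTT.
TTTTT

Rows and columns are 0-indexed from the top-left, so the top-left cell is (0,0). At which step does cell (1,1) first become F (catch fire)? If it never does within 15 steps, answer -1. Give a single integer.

Step 1: cell (1,1)='T' (+4 fires, +1 burnt)
Step 2: cell (1,1)='T' (+8 fires, +4 burnt)
Step 3: cell (1,1)='F' (+7 fires, +8 burnt)
  -> target ignites at step 3
Step 4: cell (1,1)='.' (+5 fires, +7 burnt)
Step 5: cell (1,1)='.' (+2 fires, +5 burnt)
Step 6: cell (1,1)='.' (+0 fires, +2 burnt)
  fire out at step 6

3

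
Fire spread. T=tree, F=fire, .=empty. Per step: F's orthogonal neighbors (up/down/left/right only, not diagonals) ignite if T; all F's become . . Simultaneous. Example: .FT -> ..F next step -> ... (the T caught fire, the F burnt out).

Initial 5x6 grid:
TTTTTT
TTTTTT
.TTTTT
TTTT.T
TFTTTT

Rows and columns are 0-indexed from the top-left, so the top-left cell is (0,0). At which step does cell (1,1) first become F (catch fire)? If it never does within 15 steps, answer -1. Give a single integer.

Step 1: cell (1,1)='T' (+3 fires, +1 burnt)
Step 2: cell (1,1)='T' (+4 fires, +3 burnt)
Step 3: cell (1,1)='F' (+4 fires, +4 burnt)
  -> target ignites at step 3
Step 4: cell (1,1)='.' (+5 fires, +4 burnt)
Step 5: cell (1,1)='.' (+5 fires, +5 burnt)
Step 6: cell (1,1)='.' (+3 fires, +5 burnt)
Step 7: cell (1,1)='.' (+2 fires, +3 burnt)
Step 8: cell (1,1)='.' (+1 fires, +2 burnt)
Step 9: cell (1,1)='.' (+0 fires, +1 burnt)
  fire out at step 9

3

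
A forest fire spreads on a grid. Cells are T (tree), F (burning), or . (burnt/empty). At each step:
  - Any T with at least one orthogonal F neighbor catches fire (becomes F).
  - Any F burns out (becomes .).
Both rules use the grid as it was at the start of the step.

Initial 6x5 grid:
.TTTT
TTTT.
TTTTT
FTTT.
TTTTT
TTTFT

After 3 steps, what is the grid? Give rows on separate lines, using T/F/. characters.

Step 1: 6 trees catch fire, 2 burn out
  .TTTT
  TTTT.
  FTTTT
  .FTT.
  FTTFT
  TTF.F
Step 2: 9 trees catch fire, 6 burn out
  .TTTT
  FTTT.
  .FTTT
  ..FF.
  .FF.F
  FF...
Step 3: 3 trees catch fire, 9 burn out
  .TTTT
  .FTT.
  ..FFT
  .....
  .....
  .....

.TTTT
.FTT.
..FFT
.....
.....
.....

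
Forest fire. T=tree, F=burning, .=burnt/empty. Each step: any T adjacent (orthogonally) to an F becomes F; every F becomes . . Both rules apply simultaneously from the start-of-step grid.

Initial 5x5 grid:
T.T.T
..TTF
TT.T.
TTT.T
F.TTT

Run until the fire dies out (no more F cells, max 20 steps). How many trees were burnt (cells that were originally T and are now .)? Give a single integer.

Answer: 14

Derivation:
Step 1: +3 fires, +2 burnt (F count now 3)
Step 2: +4 fires, +3 burnt (F count now 4)
Step 3: +3 fires, +4 burnt (F count now 3)
Step 4: +1 fires, +3 burnt (F count now 1)
Step 5: +1 fires, +1 burnt (F count now 1)
Step 6: +1 fires, +1 burnt (F count now 1)
Step 7: +1 fires, +1 burnt (F count now 1)
Step 8: +0 fires, +1 burnt (F count now 0)
Fire out after step 8
Initially T: 15, now '.': 24
Total burnt (originally-T cells now '.'): 14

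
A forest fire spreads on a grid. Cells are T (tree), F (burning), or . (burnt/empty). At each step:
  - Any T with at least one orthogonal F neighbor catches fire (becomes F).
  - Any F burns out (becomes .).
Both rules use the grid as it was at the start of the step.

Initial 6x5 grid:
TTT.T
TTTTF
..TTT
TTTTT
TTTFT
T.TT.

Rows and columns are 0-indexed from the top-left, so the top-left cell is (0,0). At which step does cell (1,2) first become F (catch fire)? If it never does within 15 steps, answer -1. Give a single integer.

Step 1: cell (1,2)='T' (+7 fires, +2 burnt)
Step 2: cell (1,2)='F' (+6 fires, +7 burnt)
  -> target ignites at step 2
Step 3: cell (1,2)='.' (+5 fires, +6 burnt)
Step 4: cell (1,2)='.' (+4 fires, +5 burnt)
Step 5: cell (1,2)='.' (+1 fires, +4 burnt)
Step 6: cell (1,2)='.' (+0 fires, +1 burnt)
  fire out at step 6

2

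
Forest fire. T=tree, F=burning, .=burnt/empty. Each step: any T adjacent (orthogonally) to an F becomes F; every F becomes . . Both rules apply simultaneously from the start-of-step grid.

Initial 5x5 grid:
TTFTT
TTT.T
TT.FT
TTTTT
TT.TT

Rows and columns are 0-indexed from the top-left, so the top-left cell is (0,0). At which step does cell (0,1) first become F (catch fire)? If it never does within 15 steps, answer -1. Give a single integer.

Step 1: cell (0,1)='F' (+5 fires, +2 burnt)
  -> target ignites at step 1
Step 2: cell (0,1)='.' (+7 fires, +5 burnt)
Step 3: cell (0,1)='.' (+4 fires, +7 burnt)
Step 4: cell (0,1)='.' (+3 fires, +4 burnt)
Step 5: cell (0,1)='.' (+1 fires, +3 burnt)
Step 6: cell (0,1)='.' (+0 fires, +1 burnt)
  fire out at step 6

1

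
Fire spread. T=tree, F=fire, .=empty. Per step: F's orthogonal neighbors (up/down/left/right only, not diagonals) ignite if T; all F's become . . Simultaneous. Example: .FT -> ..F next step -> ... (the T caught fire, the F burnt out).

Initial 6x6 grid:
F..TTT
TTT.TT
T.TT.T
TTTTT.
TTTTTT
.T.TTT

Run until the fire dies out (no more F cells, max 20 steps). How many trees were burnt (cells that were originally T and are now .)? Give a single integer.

Step 1: +1 fires, +1 burnt (F count now 1)
Step 2: +2 fires, +1 burnt (F count now 2)
Step 3: +2 fires, +2 burnt (F count now 2)
Step 4: +3 fires, +2 burnt (F count now 3)
Step 5: +3 fires, +3 burnt (F count now 3)
Step 6: +3 fires, +3 burnt (F count now 3)
Step 7: +2 fires, +3 burnt (F count now 2)
Step 8: +2 fires, +2 burnt (F count now 2)
Step 9: +2 fires, +2 burnt (F count now 2)
Step 10: +1 fires, +2 burnt (F count now 1)
Step 11: +0 fires, +1 burnt (F count now 0)
Fire out after step 11
Initially T: 27, now '.': 30
Total burnt (originally-T cells now '.'): 21

Answer: 21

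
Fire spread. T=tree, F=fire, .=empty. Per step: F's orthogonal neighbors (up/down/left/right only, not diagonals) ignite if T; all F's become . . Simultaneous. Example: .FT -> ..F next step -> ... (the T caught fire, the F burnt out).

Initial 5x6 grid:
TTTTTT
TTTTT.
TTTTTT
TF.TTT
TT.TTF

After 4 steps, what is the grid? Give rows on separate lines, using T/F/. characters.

Step 1: 5 trees catch fire, 2 burn out
  TTTTTT
  TTTTT.
  TFTTTT
  F..TTF
  TF.TF.
Step 2: 7 trees catch fire, 5 burn out
  TTTTTT
  TFTTT.
  F.FTTF
  ...TF.
  F..F..
Step 3: 6 trees catch fire, 7 burn out
  TFTTTT
  F.FTT.
  ...FF.
  ...F..
  ......
Step 4: 4 trees catch fire, 6 burn out
  F.FTTT
  ...FF.
  ......
  ......
  ......

F.FTTT
...FF.
......
......
......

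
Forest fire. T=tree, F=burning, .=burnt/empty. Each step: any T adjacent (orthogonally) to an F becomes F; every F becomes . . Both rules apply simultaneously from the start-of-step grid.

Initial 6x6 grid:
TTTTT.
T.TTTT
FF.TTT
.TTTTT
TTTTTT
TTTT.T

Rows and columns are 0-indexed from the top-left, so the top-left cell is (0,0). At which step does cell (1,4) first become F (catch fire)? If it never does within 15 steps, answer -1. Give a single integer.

Step 1: cell (1,4)='T' (+2 fires, +2 burnt)
Step 2: cell (1,4)='T' (+3 fires, +2 burnt)
Step 3: cell (1,4)='T' (+5 fires, +3 burnt)
Step 4: cell (1,4)='T' (+6 fires, +5 burnt)
Step 5: cell (1,4)='T' (+7 fires, +6 burnt)
Step 6: cell (1,4)='F' (+4 fires, +7 burnt)
  -> target ignites at step 6
Step 7: cell (1,4)='.' (+2 fires, +4 burnt)
Step 8: cell (1,4)='.' (+0 fires, +2 burnt)
  fire out at step 8

6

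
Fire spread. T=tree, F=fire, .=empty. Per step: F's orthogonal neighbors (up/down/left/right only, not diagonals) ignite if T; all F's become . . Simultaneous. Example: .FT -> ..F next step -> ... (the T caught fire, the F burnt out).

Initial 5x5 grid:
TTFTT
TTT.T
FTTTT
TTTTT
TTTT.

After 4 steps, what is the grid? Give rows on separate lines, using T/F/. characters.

Step 1: 6 trees catch fire, 2 burn out
  TF.FT
  FTF.T
  .FTTT
  FTTTT
  TTTT.
Step 2: 6 trees catch fire, 6 burn out
  F...F
  .F..T
  ..FTT
  .FTTT
  FTTT.
Step 3: 4 trees catch fire, 6 burn out
  .....
  ....F
  ...FT
  ..FTT
  .FTT.
Step 4: 3 trees catch fire, 4 burn out
  .....
  .....
  ....F
  ...FT
  ..FT.

.....
.....
....F
...FT
..FT.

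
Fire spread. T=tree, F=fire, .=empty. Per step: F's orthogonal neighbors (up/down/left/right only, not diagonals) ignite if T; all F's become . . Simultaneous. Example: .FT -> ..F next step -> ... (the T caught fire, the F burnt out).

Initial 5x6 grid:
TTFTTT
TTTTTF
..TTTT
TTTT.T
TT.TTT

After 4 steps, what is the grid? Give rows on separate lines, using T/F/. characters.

Step 1: 6 trees catch fire, 2 burn out
  TF.FTF
  TTFTF.
  ..TTTF
  TTTT.T
  TT.TTT
Step 2: 7 trees catch fire, 6 burn out
  F...F.
  TF.F..
  ..FTF.
  TTTT.F
  TT.TTT
Step 3: 4 trees catch fire, 7 burn out
  ......
  F.....
  ...F..
  TTFT..
  TT.TTF
Step 4: 3 trees catch fire, 4 burn out
  ......
  ......
  ......
  TF.F..
  TT.TF.

......
......
......
TF.F..
TT.TF.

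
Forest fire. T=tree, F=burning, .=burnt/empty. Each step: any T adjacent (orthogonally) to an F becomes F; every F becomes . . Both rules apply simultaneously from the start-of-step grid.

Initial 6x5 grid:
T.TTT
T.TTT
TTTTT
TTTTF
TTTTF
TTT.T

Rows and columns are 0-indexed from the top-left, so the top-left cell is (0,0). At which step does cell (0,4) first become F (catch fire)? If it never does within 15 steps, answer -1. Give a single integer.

Step 1: cell (0,4)='T' (+4 fires, +2 burnt)
Step 2: cell (0,4)='T' (+4 fires, +4 burnt)
Step 3: cell (0,4)='F' (+6 fires, +4 burnt)
  -> target ignites at step 3
Step 4: cell (0,4)='.' (+6 fires, +6 burnt)
Step 5: cell (0,4)='.' (+3 fires, +6 burnt)
Step 6: cell (0,4)='.' (+1 fires, +3 burnt)
Step 7: cell (0,4)='.' (+1 fires, +1 burnt)
Step 8: cell (0,4)='.' (+0 fires, +1 burnt)
  fire out at step 8

3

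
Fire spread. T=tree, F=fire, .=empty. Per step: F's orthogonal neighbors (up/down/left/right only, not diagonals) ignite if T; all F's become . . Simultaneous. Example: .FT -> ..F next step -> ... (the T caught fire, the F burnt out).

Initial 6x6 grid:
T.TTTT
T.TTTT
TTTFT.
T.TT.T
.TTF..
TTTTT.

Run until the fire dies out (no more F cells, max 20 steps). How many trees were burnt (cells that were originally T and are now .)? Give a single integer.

Step 1: +6 fires, +2 burnt (F count now 6)
Step 2: +8 fires, +6 burnt (F count now 8)
Step 3: +5 fires, +8 burnt (F count now 5)
Step 4: +4 fires, +5 burnt (F count now 4)
Step 5: +1 fires, +4 burnt (F count now 1)
Step 6: +0 fires, +1 burnt (F count now 0)
Fire out after step 6
Initially T: 25, now '.': 35
Total burnt (originally-T cells now '.'): 24

Answer: 24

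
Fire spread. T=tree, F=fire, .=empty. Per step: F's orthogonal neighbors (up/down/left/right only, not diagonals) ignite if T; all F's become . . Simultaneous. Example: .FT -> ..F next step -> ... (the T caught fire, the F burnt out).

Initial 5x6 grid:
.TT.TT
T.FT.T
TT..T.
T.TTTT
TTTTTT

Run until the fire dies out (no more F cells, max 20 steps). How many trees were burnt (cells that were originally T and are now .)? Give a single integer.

Step 1: +2 fires, +1 burnt (F count now 2)
Step 2: +1 fires, +2 burnt (F count now 1)
Step 3: +0 fires, +1 burnt (F count now 0)
Fire out after step 3
Initially T: 21, now '.': 12
Total burnt (originally-T cells now '.'): 3

Answer: 3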